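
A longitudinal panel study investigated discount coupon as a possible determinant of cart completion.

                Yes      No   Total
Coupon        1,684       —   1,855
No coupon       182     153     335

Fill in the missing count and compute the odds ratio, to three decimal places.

The missing cell is in the exposed row: 1855 − 1684 = 171.
So a = 1684, b = 171, c = 182, d = 153.
OR = (a·d)/(b·c) = (1684 × 153) / (171 × 182) = 257652 / 31122 = 8.27877

8.279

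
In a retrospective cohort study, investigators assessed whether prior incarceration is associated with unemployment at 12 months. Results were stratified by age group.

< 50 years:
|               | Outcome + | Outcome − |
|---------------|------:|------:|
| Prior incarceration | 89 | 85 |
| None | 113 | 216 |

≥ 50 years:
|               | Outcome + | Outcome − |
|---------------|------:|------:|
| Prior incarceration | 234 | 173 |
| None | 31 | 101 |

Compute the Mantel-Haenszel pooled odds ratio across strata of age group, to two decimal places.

2.83

OR_MH = Σ(aᵢdᵢ/nᵢ) / Σ(bᵢcᵢ/nᵢ), where nᵢ is the stratum total.
Stratum 1 (< 50 years): n = 503; a·d/n = 89·216/503 = 38.2187; b·c/n = 85·113/503 = 19.0954
Stratum 2 (≥ 50 years): n = 539; a·d/n = 234·101/539 = 43.8479; b·c/n = 173·31/539 = 9.9499
OR_MH = (38.2187 + 43.8479) / (19.0954 + 9.9499) = 82.0666 / 29.0453 = 2.82546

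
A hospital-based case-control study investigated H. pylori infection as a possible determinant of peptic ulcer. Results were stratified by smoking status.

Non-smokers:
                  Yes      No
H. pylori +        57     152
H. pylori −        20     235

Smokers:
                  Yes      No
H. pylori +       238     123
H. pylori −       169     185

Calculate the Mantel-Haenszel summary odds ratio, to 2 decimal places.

OR_MH = Σ(aᵢdᵢ/nᵢ) / Σ(bᵢcᵢ/nᵢ), where nᵢ is the stratum total.
Stratum 1 (Non-smokers): n = 464; a·d/n = 57·235/464 = 28.8685; b·c/n = 152·20/464 = 6.5517
Stratum 2 (Smokers): n = 715; a·d/n = 238·185/715 = 61.5804; b·c/n = 123·169/715 = 29.0727
OR_MH = (28.8685 + 61.5804) / (6.5517 + 29.0727) = 90.4490 / 35.6245 = 2.53896

2.54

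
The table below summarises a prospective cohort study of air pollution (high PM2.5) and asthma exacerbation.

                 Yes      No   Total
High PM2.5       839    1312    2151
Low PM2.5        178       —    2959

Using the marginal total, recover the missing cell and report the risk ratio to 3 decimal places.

6.484

The missing cell is in the unexposed row: 2959 − 178 = 2781.
So a = 839, b = 1312, c = 178, d = 2781.
RR = [a/(a+b)] / [c/(c+d)] = (839/2151) / (178/2959) = 0.39005/0.06016 = 6.48405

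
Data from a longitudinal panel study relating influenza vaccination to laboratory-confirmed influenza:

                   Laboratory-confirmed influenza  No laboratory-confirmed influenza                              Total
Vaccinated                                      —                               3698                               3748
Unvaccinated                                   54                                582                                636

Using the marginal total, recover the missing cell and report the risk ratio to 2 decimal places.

0.16

The missing cell is in the exposed row: 3748 − 3698 = 50.
So a = 50, b = 3698, c = 54, d = 582.
RR = [a/(a+b)] / [c/(c+d)] = (50/3748) / (54/636) = 0.01334/0.08491 = 0.15712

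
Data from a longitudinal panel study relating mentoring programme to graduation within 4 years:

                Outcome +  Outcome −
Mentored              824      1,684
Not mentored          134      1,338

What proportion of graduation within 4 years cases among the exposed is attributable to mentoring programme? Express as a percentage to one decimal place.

72.3

Cells: a = 824, b = 1684, c = 134, d = 1338.
Risk in exposed = 824/2508 = 0.32855; risk in unexposed = 134/1472 = 0.09103.
RR = 0.32855/0.09103 = 3.60913
AR% = (RR − 1)/RR × 100 = (3.60913 − 1)/3.60913 × 100 = 72.2925%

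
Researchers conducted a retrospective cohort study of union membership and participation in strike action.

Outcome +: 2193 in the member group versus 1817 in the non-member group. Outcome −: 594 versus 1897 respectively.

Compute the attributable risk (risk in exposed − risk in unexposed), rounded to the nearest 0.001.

0.298

From the description: a = 2193, b = 594, c = 1817, d = 1897.
Risk in exposed = 2193/2787 = 0.786868; risk in unexposed = 1817/3714 = 0.489230.
Risk difference = 0.786868 − 0.489230 = 0.297638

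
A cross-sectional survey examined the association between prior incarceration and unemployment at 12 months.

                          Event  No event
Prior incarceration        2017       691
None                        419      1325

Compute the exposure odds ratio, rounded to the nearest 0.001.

9.231

Cells: a = 2017, b = 691, c = 419, d = 1325.
OR = (a·d)/(b·c) = (2017 × 1325) / (691 × 419) = 2672525 / 289529 = 9.23060
The odds of unemployment at 12 months are about 9.23 times as high in the prior incarceration group.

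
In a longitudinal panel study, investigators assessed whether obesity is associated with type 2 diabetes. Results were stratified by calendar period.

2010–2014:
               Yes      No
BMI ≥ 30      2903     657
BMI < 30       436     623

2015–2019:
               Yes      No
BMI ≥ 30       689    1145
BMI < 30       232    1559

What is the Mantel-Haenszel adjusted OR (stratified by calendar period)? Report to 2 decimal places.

5.08

OR_MH = Σ(aᵢdᵢ/nᵢ) / Σ(bᵢcᵢ/nᵢ), where nᵢ is the stratum total.
Stratum 1 (2010–2014): n = 4619; a·d/n = 2903·623/4619 = 391.5499; b·c/n = 657·436/4619 = 62.0160
Stratum 2 (2015–2019): n = 3625; a·d/n = 689·1559/3625 = 296.3175; b·c/n = 1145·232/3625 = 73.2800
OR_MH = (391.5499 + 296.3175) / (62.0160 + 73.2800) = 687.8674 / 135.2960 = 5.08417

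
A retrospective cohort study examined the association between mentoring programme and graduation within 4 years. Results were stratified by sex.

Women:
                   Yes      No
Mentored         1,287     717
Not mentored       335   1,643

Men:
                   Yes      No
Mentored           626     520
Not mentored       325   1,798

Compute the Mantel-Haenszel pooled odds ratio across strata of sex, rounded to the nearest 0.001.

OR_MH = Σ(aᵢdᵢ/nᵢ) / Σ(bᵢcᵢ/nᵢ), where nᵢ is the stratum total.
Stratum 1 (Women): n = 3982; a·d/n = 1287·1643/3982 = 531.0249; b·c/n = 717·335/3982 = 60.3202
Stratum 2 (Men): n = 3269; a·d/n = 626·1798/3269 = 344.3096; b·c/n = 520·325/3269 = 51.6978
OR_MH = (531.0249 + 344.3096) / (60.3202 + 51.6978) = 875.3344 / 112.0180 = 7.81423

7.814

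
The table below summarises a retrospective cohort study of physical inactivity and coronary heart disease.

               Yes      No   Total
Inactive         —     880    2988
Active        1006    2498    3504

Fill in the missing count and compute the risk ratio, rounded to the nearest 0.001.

The missing cell is in the exposed row: 2988 − 880 = 2108.
So a = 2108, b = 880, c = 1006, d = 2498.
RR = [a/(a+b)] / [c/(c+d)] = (2108/2988) / (1006/3504) = 0.70549/0.28710 = 2.45729

2.457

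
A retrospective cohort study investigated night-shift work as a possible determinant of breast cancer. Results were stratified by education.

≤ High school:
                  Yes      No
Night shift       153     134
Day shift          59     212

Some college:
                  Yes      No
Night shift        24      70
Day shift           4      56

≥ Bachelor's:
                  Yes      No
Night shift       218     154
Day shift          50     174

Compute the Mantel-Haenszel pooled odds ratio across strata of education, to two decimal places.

4.51

OR_MH = Σ(aᵢdᵢ/nᵢ) / Σ(bᵢcᵢ/nᵢ), where nᵢ is the stratum total.
Stratum 1 (≤ High school): n = 558; a·d/n = 153·212/558 = 58.1290; b·c/n = 134·59/558 = 14.1685
Stratum 2 (Some college): n = 154; a·d/n = 24·56/154 = 8.7273; b·c/n = 70·4/154 = 1.8182
Stratum 3 (≥ Bachelor's): n = 596; a·d/n = 218·174/596 = 63.6443; b·c/n = 154·50/596 = 12.9195
OR_MH = (58.1290 + 8.7273 + 63.6443) / (14.1685 + 1.8182 + 12.9195) = 130.5006 / 28.9061 = 4.51464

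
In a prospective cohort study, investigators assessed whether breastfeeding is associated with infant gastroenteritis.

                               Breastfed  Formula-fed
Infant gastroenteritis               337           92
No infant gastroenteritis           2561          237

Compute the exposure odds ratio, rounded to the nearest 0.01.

0.34

Reading the table with exposure as columns: a = 337 (Breastfed, case), b = 2561 (Breastfed, non-case), c = 92 (Formula-fed, case), d = 237.
OR = (a·d)/(b·c) = (337 × 237) / (2561 × 92) = 79869 / 235612 = 0.33899
Exposure is associated with lower odds of infant gastroenteritis (OR = 0.34 < 1).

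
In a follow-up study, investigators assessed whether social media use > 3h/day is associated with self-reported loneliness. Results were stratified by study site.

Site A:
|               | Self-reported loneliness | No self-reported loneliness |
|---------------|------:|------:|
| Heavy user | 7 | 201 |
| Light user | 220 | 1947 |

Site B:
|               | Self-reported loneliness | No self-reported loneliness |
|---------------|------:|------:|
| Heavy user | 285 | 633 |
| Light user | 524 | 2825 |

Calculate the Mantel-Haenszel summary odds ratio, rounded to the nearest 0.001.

2.018

OR_MH = Σ(aᵢdᵢ/nᵢ) / Σ(bᵢcᵢ/nᵢ), where nᵢ is the stratum total.
Stratum 1 (Site A): n = 2375; a·d/n = 7·1947/2375 = 5.7385; b·c/n = 201·220/2375 = 18.6189
Stratum 2 (Site B): n = 4267; a·d/n = 285·2825/4267 = 188.6864; b·c/n = 633·524/4267 = 77.7342
OR_MH = (5.7385 + 188.6864) / (18.6189 + 77.7342) = 194.4250 / 96.3532 = 2.01784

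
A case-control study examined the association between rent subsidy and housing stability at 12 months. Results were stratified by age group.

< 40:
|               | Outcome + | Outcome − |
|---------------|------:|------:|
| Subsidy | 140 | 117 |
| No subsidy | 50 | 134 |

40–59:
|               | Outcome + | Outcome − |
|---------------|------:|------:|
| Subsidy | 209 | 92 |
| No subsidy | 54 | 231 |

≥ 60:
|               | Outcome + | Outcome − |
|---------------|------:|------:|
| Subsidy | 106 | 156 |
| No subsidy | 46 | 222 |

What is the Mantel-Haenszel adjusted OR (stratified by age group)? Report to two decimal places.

OR_MH = Σ(aᵢdᵢ/nᵢ) / Σ(bᵢcᵢ/nᵢ), where nᵢ is the stratum total.
Stratum 1 (< 40): n = 441; a·d/n = 140·134/441 = 42.5397; b·c/n = 117·50/441 = 13.2653
Stratum 2 (40–59): n = 586; a·d/n = 209·231/586 = 82.3874; b·c/n = 92·54/586 = 8.4778
Stratum 3 (≥ 60): n = 530; a·d/n = 106·222/530 = 44.4000; b·c/n = 156·46/530 = 13.5396
OR_MH = (42.5397 + 82.3874 + 44.4000) / (13.2653 + 8.4778 + 13.5396) = 169.3271 / 35.2827 = 4.79915

4.80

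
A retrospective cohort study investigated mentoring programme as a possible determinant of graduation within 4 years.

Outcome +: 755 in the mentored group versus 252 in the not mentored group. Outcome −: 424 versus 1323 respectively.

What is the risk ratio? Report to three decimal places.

4.002

From the description: a = 755, b = 424, c = 252, d = 1323.
Risk in exposed = 755/1179 = 0.64037; risk in unexposed = 252/1575 = 0.16000.
RR = 0.64037 / 0.16000 = 4.00233
The risk among the exposed is 4.00 times that among the unexposed.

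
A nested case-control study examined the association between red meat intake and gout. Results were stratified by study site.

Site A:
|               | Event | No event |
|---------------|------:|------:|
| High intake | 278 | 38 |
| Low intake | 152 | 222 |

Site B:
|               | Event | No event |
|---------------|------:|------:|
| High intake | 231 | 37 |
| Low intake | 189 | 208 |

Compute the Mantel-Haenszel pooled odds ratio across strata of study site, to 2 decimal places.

8.56

OR_MH = Σ(aᵢdᵢ/nᵢ) / Σ(bᵢcᵢ/nᵢ), where nᵢ is the stratum total.
Stratum 1 (Site A): n = 690; a·d/n = 278·222/690 = 89.4435; b·c/n = 38·152/690 = 8.3710
Stratum 2 (Site B): n = 665; a·d/n = 231·208/665 = 72.2526; b·c/n = 37·189/665 = 10.5158
OR_MH = (89.4435 + 72.2526) / (8.3710 + 10.5158) = 161.6961 / 18.8868 = 8.56133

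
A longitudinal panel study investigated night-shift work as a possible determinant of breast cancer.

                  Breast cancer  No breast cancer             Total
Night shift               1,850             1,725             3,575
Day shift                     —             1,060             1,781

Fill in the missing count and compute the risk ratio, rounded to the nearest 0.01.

The missing cell is in the unexposed row: 1781 − 1060 = 721.
So a = 1850, b = 1725, c = 721, d = 1060.
RR = [a/(a+b)] / [c/(c+d)] = (1850/3575) / (721/1781) = 0.51748/0.40483 = 1.27828

1.28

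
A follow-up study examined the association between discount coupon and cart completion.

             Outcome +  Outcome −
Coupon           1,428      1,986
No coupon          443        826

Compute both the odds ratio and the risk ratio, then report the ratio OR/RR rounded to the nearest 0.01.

1.12

Cells: a = 1428, b = 1986, c = 443, d = 826.
OR = (1428·826)/(1986·443) = 1179528/879798 = 1.34068
Risk in exposed = 1428/3414 = 0.41828; risk in unexposed = 443/1269 = 0.34909; RR = 1.19818
OR/RR = 1.34068 / 1.19818 = 1.11893
The outcome is not rare, so the OR lies further from 1 than the RR.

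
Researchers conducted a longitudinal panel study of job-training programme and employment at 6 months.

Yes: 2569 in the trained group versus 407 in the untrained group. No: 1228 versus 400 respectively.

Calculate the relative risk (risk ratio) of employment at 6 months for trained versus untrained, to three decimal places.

From the description: a = 2569, b = 1228, c = 407, d = 400.
Risk in exposed = 2569/3797 = 0.67659; risk in unexposed = 407/807 = 0.50434.
RR = 0.67659 / 0.50434 = 1.34154
The risk among the exposed is 1.34 times that among the unexposed.

1.342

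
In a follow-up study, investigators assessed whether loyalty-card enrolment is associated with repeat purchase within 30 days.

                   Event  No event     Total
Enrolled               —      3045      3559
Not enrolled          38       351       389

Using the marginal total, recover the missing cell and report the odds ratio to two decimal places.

The missing cell is in the exposed row: 3559 − 3045 = 514.
So a = 514, b = 3045, c = 38, d = 351.
OR = (a·d)/(b·c) = (514 × 351) / (3045 × 38) = 180414 / 115710 = 1.55919

1.56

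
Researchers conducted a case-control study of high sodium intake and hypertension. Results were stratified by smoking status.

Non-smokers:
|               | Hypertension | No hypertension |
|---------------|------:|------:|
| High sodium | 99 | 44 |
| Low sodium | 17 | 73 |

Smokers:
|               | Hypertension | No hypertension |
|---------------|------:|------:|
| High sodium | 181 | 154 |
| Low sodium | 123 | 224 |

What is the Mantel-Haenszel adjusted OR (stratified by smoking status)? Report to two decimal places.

OR_MH = Σ(aᵢdᵢ/nᵢ) / Σ(bᵢcᵢ/nᵢ), where nᵢ is the stratum total.
Stratum 1 (Non-smokers): n = 233; a·d/n = 99·73/233 = 31.0172; b·c/n = 44·17/233 = 3.2103
Stratum 2 (Smokers): n = 682; a·d/n = 181·224/682 = 59.4487; b·c/n = 154·123/682 = 27.7742
OR_MH = (31.0172 + 59.4487) / (3.2103 + 27.7742) = 90.4658 / 30.9845 = 2.91971

2.92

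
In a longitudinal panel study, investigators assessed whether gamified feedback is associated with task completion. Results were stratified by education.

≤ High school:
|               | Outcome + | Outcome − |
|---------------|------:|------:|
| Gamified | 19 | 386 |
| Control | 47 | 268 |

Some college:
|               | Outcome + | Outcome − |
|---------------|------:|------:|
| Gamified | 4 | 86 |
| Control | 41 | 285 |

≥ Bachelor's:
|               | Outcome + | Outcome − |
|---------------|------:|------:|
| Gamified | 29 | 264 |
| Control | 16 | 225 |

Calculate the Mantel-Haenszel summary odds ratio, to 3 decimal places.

OR_MH = Σ(aᵢdᵢ/nᵢ) / Σ(bᵢcᵢ/nᵢ), where nᵢ is the stratum total.
Stratum 1 (≤ High school): n = 720; a·d/n = 19·268/720 = 7.0722; b·c/n = 386·47/720 = 25.1972
Stratum 2 (Some college): n = 416; a·d/n = 4·285/416 = 2.7404; b·c/n = 86·41/416 = 8.4760
Stratum 3 (≥ Bachelor's): n = 534; a·d/n = 29·225/534 = 12.2191; b·c/n = 264·16/534 = 7.9101
OR_MH = (7.0722 + 2.7404 + 12.2191) / (25.1972 + 8.4760 + 7.9101) = 22.0317 / 41.5833 = 0.52982

0.530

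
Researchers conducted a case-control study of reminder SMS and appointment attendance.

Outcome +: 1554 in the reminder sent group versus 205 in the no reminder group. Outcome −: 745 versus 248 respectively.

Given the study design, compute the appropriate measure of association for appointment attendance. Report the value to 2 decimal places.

From the description: a = 1554, b = 745, c = 205, d = 248.
This is a case-control study: participants were sampled on outcome status, so risks in the source population cannot be estimated directly — relative risk is not valid here. The odds ratio is the appropriate measure.
OR = (a·d)/(b·c) = (1554 × 248) / (745 × 205) = 385392 / 152725 = 2.52344

2.52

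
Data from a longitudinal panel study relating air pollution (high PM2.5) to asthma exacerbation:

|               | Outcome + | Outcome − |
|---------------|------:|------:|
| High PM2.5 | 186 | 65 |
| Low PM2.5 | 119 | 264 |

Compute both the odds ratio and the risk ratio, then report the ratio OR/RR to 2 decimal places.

2.66

Cells: a = 186, b = 65, c = 119, d = 264.
OR = (186·264)/(65·119) = 49104/7735 = 6.34829
Risk in exposed = 186/251 = 0.74104; risk in unexposed = 119/383 = 0.31070; RR = 2.38501
OR/RR = 6.34829 / 2.38501 = 2.66174
The outcome is not rare, so the OR lies further from 1 than the RR.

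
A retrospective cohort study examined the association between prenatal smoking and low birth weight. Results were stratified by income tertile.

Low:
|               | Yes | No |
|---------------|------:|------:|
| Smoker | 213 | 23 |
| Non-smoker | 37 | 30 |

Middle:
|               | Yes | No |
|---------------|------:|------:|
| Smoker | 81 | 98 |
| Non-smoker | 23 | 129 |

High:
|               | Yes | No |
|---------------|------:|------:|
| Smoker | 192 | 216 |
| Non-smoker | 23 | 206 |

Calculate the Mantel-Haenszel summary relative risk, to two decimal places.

2.74

RR_MH = Σ(aᵢ·n₀ᵢ/nᵢ) / Σ(cᵢ·n₁ᵢ/nᵢ), with n₁ᵢ = aᵢ+bᵢ (exposed), n₀ᵢ = cᵢ+dᵢ (unexposed), nᵢ = n₁ᵢ+n₀ᵢ.
Stratum 1 (Low): n₁ = 236, n₀ = 67, n = 303; a·n₀/n = 213·67/303 = 47.0990; c·n₁/n = 37·236/303 = 28.8185
Stratum 2 (Middle): n₁ = 179, n₀ = 152, n = 331; a·n₀/n = 81·152/331 = 37.1964; c·n₁/n = 23·179/331 = 12.4381
Stratum 3 (High): n₁ = 408, n₀ = 229, n = 637; a·n₀/n = 192·229/637 = 69.0235; c·n₁/n = 23·408/637 = 14.7316
RR_MH = (47.0990 + 37.1964 + 69.0235) / (28.8185 + 12.4381 + 14.7316) = 153.3189 / 55.9881 = 2.73842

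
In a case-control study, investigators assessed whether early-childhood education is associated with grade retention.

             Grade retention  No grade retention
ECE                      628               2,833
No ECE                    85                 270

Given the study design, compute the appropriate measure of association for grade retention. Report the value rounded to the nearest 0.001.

Cells: a = 628, b = 2833, c = 85, d = 270.
This is a case-control study: participants were sampled on outcome status, so risks in the source population cannot be estimated directly — relative risk is not valid here. The odds ratio is the appropriate measure.
OR = (a·d)/(b·c) = (628 × 270) / (2833 × 85) = 169560 / 240805 = 0.70414

0.704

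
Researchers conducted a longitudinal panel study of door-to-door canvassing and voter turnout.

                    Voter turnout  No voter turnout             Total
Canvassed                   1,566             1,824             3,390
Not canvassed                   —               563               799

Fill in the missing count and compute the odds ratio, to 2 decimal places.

The missing cell is in the unexposed row: 799 − 563 = 236.
So a = 1566, b = 1824, c = 236, d = 563.
OR = (a·d)/(b·c) = (1566 × 563) / (1824 × 236) = 881658 / 430464 = 2.04816

2.05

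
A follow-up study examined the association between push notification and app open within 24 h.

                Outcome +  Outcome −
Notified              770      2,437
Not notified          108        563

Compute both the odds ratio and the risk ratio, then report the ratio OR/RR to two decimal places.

1.10

Cells: a = 770, b = 2437, c = 108, d = 563.
OR = (770·563)/(2437·108) = 433510/263196 = 1.64710
Risk in exposed = 770/3207 = 0.24010; risk in unexposed = 108/671 = 0.16095; RR = 1.49173
OR/RR = 1.64710 / 1.49173 = 1.10415
The outcome is not rare, so the OR lies further from 1 than the RR.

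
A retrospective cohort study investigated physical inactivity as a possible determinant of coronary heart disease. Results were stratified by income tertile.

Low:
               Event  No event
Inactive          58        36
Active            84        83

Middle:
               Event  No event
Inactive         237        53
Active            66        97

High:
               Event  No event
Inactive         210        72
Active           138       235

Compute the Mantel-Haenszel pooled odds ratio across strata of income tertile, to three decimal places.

4.192

OR_MH = Σ(aᵢdᵢ/nᵢ) / Σ(bᵢcᵢ/nᵢ), where nᵢ is the stratum total.
Stratum 1 (Low): n = 261; a·d/n = 58·83/261 = 18.4444; b·c/n = 36·84/261 = 11.5862
Stratum 2 (Middle): n = 453; a·d/n = 237·97/453 = 50.7483; b·c/n = 53·66/453 = 7.7219
Stratum 3 (High): n = 655; a·d/n = 210·235/655 = 75.3435; b·c/n = 72·138/655 = 15.1695
OR_MH = (18.4444 + 50.7483 + 75.3435) / (11.5862 + 7.7219 + 15.1695) = 144.5363 / 34.4775 = 4.19219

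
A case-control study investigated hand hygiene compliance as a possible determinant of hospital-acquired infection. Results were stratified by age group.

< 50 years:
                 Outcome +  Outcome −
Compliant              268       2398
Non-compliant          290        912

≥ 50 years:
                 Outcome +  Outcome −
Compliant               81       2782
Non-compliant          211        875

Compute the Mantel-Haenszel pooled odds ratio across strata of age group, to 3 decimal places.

OR_MH = Σ(aᵢdᵢ/nᵢ) / Σ(bᵢcᵢ/nᵢ), where nᵢ is the stratum total.
Stratum 1 (< 50 years): n = 3868; a·d/n = 268·912/3868 = 63.1892; b·c/n = 2398·290/3868 = 179.7880
Stratum 2 (≥ 50 years): n = 3949; a·d/n = 81·875/3949 = 17.9476; b·c/n = 2782·211/3949 = 148.6457
OR_MH = (63.1892 + 17.9476) / (179.7880 + 148.6457) = 81.1368 / 328.4337 = 0.24704

0.247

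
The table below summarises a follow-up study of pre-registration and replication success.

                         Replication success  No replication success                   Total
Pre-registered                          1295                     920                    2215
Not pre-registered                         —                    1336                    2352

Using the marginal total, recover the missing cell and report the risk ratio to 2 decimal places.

The missing cell is in the unexposed row: 2352 − 1336 = 1016.
So a = 1295, b = 920, c = 1016, d = 1336.
RR = [a/(a+b)] / [c/(c+d)] = (1295/2215) / (1016/2352) = 0.58465/0.43197 = 1.35344

1.35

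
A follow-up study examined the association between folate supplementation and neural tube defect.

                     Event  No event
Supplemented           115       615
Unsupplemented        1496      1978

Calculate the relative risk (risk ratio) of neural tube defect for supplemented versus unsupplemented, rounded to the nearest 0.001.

0.366

Cells: a = 115, b = 615, c = 1496, d = 1978.
Risk in exposed = 115/730 = 0.15753; risk in unexposed = 1496/3474 = 0.43063.
RR = 0.15753 / 0.43063 = 0.36582
The risk is 63% lower among the exposed than among the unexposed.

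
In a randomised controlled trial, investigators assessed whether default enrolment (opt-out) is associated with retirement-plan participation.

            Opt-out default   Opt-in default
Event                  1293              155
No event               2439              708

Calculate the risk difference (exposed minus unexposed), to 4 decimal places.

0.1669

Reading the table with exposure as columns: a = 1293 (Opt-out default, case), b = 2439 (Opt-out default, non-case), c = 155 (Opt-in default, case), d = 708.
Risk in exposed = 1293/3732 = 0.346463; risk in unexposed = 155/863 = 0.179606.
Risk difference = 0.346463 − 0.179606 = 0.166857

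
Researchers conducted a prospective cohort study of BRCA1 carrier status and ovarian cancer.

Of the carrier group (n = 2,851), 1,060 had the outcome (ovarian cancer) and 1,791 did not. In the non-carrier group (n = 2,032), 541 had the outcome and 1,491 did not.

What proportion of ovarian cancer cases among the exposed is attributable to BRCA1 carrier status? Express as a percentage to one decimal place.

From the description: a = 1060, b = 1791, c = 541, d = 1491.
Risk in exposed = 1060/2851 = 0.37180; risk in unexposed = 541/2032 = 0.26624.
RR = 0.37180/0.26624 = 1.39648
AR% = (RR − 1)/RR × 100 = (1.39648 − 1)/1.39648 × 100 = 28.3914%

28.4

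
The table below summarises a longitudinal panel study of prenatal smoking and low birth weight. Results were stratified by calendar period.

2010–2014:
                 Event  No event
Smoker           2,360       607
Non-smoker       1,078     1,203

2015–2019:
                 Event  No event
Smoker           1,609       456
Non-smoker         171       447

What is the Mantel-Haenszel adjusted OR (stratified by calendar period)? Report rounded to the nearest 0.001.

OR_MH = Σ(aᵢdᵢ/nᵢ) / Σ(bᵢcᵢ/nᵢ), where nᵢ is the stratum total.
Stratum 1 (2010–2014): n = 5248; a·d/n = 2360·1203/5248 = 540.9832; b·c/n = 607·1078/5248 = 124.6848
Stratum 2 (2015–2019): n = 2683; a·d/n = 1609·447/2683 = 268.0667; b·c/n = 456·171/2683 = 29.0630
OR_MH = (540.9832 + 268.0667) / (124.6848 + 29.0630) = 809.0499 / 153.7478 = 5.26219

5.262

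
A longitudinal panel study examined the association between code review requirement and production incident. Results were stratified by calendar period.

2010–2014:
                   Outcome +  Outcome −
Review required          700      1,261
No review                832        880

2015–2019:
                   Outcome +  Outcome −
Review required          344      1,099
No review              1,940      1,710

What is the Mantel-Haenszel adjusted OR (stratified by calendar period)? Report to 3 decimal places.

0.402

OR_MH = Σ(aᵢdᵢ/nᵢ) / Σ(bᵢcᵢ/nᵢ), where nᵢ is the stratum total.
Stratum 1 (2010–2014): n = 3673; a·d/n = 700·880/3673 = 167.7103; b·c/n = 1261·832/3673 = 285.6390
Stratum 2 (2015–2019): n = 5093; a·d/n = 344·1710/5093 = 115.4997; b·c/n = 1099·1940/5093 = 418.6256
OR_MH = (167.7103 + 115.4997) / (285.6390 + 418.6256) = 283.2100 / 704.2646 = 0.40214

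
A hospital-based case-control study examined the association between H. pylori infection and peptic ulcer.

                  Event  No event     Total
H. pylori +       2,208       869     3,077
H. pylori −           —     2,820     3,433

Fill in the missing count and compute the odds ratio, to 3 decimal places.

The missing cell is in the unexposed row: 3433 − 2820 = 613.
So a = 2208, b = 869, c = 613, d = 2820.
OR = (a·d)/(b·c) = (2208 × 2820) / (869 × 613) = 6226560 / 532697 = 11.68875

11.689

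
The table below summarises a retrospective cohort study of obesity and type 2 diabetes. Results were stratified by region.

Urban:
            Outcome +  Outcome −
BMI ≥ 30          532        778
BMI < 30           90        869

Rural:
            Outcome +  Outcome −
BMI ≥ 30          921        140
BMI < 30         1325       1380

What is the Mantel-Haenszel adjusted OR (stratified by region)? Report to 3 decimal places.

OR_MH = Σ(aᵢdᵢ/nᵢ) / Σ(bᵢcᵢ/nᵢ), where nᵢ is the stratum total.
Stratum 1 (Urban): n = 2269; a·d/n = 532·869/2269 = 203.7497; b·c/n = 778·90/2269 = 30.8594
Stratum 2 (Rural): n = 3766; a·d/n = 921·1380/3766 = 337.4881; b·c/n = 140·1325/3766 = 49.2565
OR_MH = (203.7497 + 337.4881) / (30.8594 + 49.2565) = 541.2377 / 80.1159 = 6.75568

6.756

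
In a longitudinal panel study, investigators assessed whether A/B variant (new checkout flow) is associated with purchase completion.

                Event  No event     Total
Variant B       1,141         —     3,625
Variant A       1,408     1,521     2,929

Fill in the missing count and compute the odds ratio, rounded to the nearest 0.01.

The missing cell is in the exposed row: 3625 − 1141 = 2484.
So a = 1141, b = 2484, c = 1408, d = 1521.
OR = (a·d)/(b·c) = (1141 × 1521) / (2484 × 1408) = 1735461 / 3497472 = 0.49620

0.50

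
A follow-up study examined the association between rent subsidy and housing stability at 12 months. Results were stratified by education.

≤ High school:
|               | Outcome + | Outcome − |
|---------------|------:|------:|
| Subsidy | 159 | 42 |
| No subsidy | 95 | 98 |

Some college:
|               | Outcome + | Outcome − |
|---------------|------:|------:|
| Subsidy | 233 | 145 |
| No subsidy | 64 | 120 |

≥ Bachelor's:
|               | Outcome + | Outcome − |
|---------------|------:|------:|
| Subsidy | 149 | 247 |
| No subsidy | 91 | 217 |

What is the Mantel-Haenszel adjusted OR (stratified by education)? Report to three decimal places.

2.309

OR_MH = Σ(aᵢdᵢ/nᵢ) / Σ(bᵢcᵢ/nᵢ), where nᵢ is the stratum total.
Stratum 1 (≤ High school): n = 394; a·d/n = 159·98/394 = 39.5482; b·c/n = 42·95/394 = 10.1269
Stratum 2 (Some college): n = 562; a·d/n = 233·120/562 = 49.7509; b·c/n = 145·64/562 = 16.5125
Stratum 3 (≥ Bachelor's): n = 704; a·d/n = 149·217/704 = 45.9276; b·c/n = 247·91/704 = 31.9276
OR_MH = (39.5482 + 49.7509 + 45.9276) / (10.1269 + 16.5125 + 31.9276) = 135.2267 / 58.5669 = 2.30893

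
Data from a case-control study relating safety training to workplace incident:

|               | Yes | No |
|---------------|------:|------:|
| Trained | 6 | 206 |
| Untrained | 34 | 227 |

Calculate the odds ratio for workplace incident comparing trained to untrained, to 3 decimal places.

0.194

Cells: a = 6, b = 206, c = 34, d = 227.
OR = (a·d)/(b·c) = (6 × 227) / (206 × 34) = 1362 / 7004 = 0.19446
Exposure is associated with lower odds of workplace incident (OR = 0.19 < 1).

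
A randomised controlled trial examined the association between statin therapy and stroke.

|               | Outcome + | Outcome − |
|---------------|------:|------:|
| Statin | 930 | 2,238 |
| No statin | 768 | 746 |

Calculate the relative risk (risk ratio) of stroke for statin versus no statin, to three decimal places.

0.579

Cells: a = 930, b = 2238, c = 768, d = 746.
Risk in exposed = 930/3168 = 0.29356; risk in unexposed = 768/1514 = 0.50727.
RR = 0.29356 / 0.50727 = 0.57871
The risk is 42% lower among the exposed than among the unexposed.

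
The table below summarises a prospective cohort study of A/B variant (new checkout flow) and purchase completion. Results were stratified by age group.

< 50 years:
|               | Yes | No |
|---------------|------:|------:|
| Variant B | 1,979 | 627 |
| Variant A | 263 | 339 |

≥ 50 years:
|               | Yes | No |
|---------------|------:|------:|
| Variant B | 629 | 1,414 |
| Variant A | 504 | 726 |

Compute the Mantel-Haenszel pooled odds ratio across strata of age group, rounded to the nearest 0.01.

1.30

OR_MH = Σ(aᵢdᵢ/nᵢ) / Σ(bᵢcᵢ/nᵢ), where nᵢ is the stratum total.
Stratum 1 (< 50 years): n = 3208; a·d/n = 1979·339/3208 = 209.1275; b·c/n = 627·263/3208 = 51.4031
Stratum 2 (≥ 50 years): n = 3273; a·d/n = 629·726/3273 = 139.5215; b·c/n = 1414·504/3273 = 217.7379
OR_MH = (209.1275 + 139.5215) / (51.4031 + 217.7379) = 348.6490 / 269.1409 = 1.29541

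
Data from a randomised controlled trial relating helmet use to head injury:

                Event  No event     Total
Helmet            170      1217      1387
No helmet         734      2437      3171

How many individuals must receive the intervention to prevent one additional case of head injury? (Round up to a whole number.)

10

Risk in treated group = 170/1387 = 0.12257; risk in control = 734/3171 = 0.23147.
Absolute risk reduction = 0.23147 − 0.12257 = 0.10891
NNT = 1 / ARR = 1 / 0.10891 = 9.182 → round up → 10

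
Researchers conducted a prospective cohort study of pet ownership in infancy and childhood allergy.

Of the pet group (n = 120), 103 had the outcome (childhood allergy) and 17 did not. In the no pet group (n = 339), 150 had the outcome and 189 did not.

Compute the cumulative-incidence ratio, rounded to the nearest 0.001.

From the description: a = 103, b = 17, c = 150, d = 189.
Risk in exposed = 103/120 = 0.85833; risk in unexposed = 150/339 = 0.44248.
RR = 0.85833 / 0.44248 = 1.93983
The risk among the exposed is 1.94 times that among the unexposed.

1.940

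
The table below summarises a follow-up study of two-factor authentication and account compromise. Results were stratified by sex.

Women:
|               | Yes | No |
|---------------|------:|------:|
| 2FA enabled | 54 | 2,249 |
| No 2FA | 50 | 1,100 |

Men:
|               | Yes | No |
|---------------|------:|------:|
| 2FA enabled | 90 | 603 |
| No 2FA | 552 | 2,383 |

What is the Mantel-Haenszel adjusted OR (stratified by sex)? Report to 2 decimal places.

OR_MH = Σ(aᵢdᵢ/nᵢ) / Σ(bᵢcᵢ/nᵢ), where nᵢ is the stratum total.
Stratum 1 (Women): n = 3453; a·d/n = 54·1100/3453 = 17.2024; b·c/n = 2249·50/3453 = 32.5659
Stratum 2 (Men): n = 3628; a·d/n = 90·2383/3628 = 59.1152; b·c/n = 603·552/3628 = 91.7464
OR_MH = (17.2024 + 59.1152) / (32.5659 + 91.7464) = 76.3176 / 124.3123 = 0.61392

0.61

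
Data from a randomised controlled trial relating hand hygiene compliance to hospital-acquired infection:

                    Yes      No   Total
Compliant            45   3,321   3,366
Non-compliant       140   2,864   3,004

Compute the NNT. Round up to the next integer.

Risk in treated group = 45/3366 = 0.01337; risk in control = 140/3004 = 0.04660.
Absolute risk reduction = 0.04660 − 0.01337 = 0.03324
NNT = 1 / ARR = 1 / 0.03324 = 30.088 → round up → 31

31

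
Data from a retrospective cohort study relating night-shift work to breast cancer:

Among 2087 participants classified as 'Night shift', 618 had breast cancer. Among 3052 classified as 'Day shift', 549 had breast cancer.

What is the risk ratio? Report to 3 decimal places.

1.646

From the description: a = 618, b = 1469, c = 549, d = 2503.
Risk in exposed = 618/2087 = 0.29612; risk in unexposed = 549/3052 = 0.17988.
RR = 0.29612 / 0.17988 = 1.64618
The risk among the exposed is 1.65 times that among the unexposed.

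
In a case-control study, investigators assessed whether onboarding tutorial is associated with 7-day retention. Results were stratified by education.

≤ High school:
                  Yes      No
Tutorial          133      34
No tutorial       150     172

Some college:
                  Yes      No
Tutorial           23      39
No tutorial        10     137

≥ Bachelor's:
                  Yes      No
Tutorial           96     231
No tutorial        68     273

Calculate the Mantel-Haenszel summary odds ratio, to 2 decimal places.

2.82

OR_MH = Σ(aᵢdᵢ/nᵢ) / Σ(bᵢcᵢ/nᵢ), where nᵢ is the stratum total.
Stratum 1 (≤ High school): n = 489; a·d/n = 133·172/489 = 46.7812; b·c/n = 34·150/489 = 10.4294
Stratum 2 (Some college): n = 209; a·d/n = 23·137/209 = 15.0766; b·c/n = 39·10/209 = 1.8660
Stratum 3 (≥ Bachelor's): n = 668; a·d/n = 96·273/668 = 39.2335; b·c/n = 231·68/668 = 23.5150
OR_MH = (46.7812 + 15.0766 + 39.2335) / (10.4294 + 1.8660 + 23.5150) = 101.0913 / 35.8104 = 2.82295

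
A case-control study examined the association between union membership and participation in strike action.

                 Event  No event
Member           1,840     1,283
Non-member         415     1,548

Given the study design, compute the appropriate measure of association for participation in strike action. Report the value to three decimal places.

Cells: a = 1840, b = 1283, c = 415, d = 1548.
This is a case-control study: participants were sampled on outcome status, so risks in the source population cannot be estimated directly — relative risk is not valid here. The odds ratio is the appropriate measure.
OR = (a·d)/(b·c) = (1840 × 1548) / (1283 × 415) = 2848320 / 532445 = 5.34951

5.350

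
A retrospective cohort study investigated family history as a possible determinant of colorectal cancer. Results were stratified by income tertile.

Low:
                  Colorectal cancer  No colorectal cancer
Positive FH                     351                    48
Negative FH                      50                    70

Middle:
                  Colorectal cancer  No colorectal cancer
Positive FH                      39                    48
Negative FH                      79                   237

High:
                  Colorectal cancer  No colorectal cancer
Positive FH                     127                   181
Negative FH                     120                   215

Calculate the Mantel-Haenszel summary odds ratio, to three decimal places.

2.358

OR_MH = Σ(aᵢdᵢ/nᵢ) / Σ(bᵢcᵢ/nᵢ), where nᵢ is the stratum total.
Stratum 1 (Low): n = 519; a·d/n = 351·70/519 = 47.3410; b·c/n = 48·50/519 = 4.6243
Stratum 2 (Middle): n = 403; a·d/n = 39·237/403 = 22.9355; b·c/n = 48·79/403 = 9.4094
Stratum 3 (High): n = 643; a·d/n = 127·215/643 = 42.4650; b·c/n = 181·120/643 = 33.7792
OR_MH = (47.3410 + 22.9355 + 42.4650) / (4.6243 + 9.4094 + 33.7792) = 112.7415 / 47.8129 = 2.35797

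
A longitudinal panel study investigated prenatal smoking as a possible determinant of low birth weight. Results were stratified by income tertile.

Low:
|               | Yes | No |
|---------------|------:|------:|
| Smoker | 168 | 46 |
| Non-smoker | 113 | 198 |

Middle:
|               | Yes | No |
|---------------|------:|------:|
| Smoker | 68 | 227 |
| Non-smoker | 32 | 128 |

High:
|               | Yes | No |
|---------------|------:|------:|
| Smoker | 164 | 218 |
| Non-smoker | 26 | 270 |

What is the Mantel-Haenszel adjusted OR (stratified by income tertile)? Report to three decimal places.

4.318

OR_MH = Σ(aᵢdᵢ/nᵢ) / Σ(bᵢcᵢ/nᵢ), where nᵢ is the stratum total.
Stratum 1 (Low): n = 525; a·d/n = 168·198/525 = 63.3600; b·c/n = 46·113/525 = 9.9010
Stratum 2 (Middle): n = 455; a·d/n = 68·128/455 = 19.1297; b·c/n = 227·32/455 = 15.9648
Stratum 3 (High): n = 678; a·d/n = 164·270/678 = 65.3097; b·c/n = 218·26/678 = 8.3599
OR_MH = (63.3600 + 19.1297 + 65.3097) / (9.9010 + 15.9648 + 8.3599) = 147.7994 / 34.2257 = 4.31838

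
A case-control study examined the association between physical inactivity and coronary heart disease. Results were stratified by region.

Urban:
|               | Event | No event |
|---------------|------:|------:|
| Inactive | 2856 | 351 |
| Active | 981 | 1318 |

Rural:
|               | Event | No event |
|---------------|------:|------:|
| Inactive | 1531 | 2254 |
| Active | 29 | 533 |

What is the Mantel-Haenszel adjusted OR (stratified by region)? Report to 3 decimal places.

11.233

OR_MH = Σ(aᵢdᵢ/nᵢ) / Σ(bᵢcᵢ/nᵢ), where nᵢ is the stratum total.
Stratum 1 (Urban): n = 5506; a·d/n = 2856·1318/5506 = 683.6556; b·c/n = 351·981/5506 = 62.5374
Stratum 2 (Rural): n = 4347; a·d/n = 1531·533/4347 = 187.7210; b·c/n = 2254·29/4347 = 15.0370
OR_MH = (683.6556 + 187.7210) / (62.5374 + 15.0370) = 871.3766 / 77.5745 = 11.23278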